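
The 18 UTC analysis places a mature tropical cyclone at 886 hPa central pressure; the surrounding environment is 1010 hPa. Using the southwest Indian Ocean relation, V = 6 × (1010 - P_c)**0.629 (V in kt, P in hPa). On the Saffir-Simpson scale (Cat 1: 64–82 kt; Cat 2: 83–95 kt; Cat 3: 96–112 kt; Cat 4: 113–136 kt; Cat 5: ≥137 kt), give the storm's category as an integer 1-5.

ΔP = 1010 − 886 = 124 hPa.
V ≈ 6 × 124^0.629 = 6 × 20.74 ≈ 124 kt.
124 kt falls in the Category 4 band.

4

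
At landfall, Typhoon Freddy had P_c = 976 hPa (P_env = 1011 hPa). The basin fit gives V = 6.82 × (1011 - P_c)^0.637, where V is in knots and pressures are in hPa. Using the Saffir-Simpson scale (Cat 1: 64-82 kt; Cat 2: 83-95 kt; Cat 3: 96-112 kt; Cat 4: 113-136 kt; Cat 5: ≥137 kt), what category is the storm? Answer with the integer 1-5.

1

ΔP = 1011 − 976 = 35 hPa.
V ≈ 6.82 × 35^0.637 = 6.82 × 9.63 ≈ 66 kt.
66 kt falls in the Category 1 band.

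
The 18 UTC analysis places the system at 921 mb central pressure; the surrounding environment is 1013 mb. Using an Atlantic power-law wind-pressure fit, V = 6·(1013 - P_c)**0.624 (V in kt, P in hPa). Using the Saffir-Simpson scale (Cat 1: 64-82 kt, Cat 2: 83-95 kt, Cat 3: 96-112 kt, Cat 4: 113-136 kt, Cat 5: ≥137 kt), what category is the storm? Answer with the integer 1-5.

ΔP = 1013 − 921 = 92 mb.
V ≈ 6 × 92^0.624 = 6 × 16.80 ≈ 101 kt.
101 kt falls in the Category 3 band.

3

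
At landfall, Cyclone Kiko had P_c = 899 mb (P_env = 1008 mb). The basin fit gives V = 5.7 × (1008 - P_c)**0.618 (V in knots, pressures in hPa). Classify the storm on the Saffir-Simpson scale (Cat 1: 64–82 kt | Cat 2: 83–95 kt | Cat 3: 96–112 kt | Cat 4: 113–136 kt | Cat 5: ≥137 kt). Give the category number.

3

ΔP = 1008 − 899 = 109 mb.
V ≈ 5.7 × 109^0.618 = 5.7 × 18.16 ≈ 104 kt.
104 kt falls in the Category 3 band.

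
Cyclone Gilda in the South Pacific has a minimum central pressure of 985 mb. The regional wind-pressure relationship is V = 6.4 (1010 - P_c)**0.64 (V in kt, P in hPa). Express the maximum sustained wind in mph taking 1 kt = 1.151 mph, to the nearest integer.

58 mph

ΔP = 1010 − 985 = 25 mb.
V ≈ 6.4 × 25^0.64 = 6.4 × 7.847 ≈ 50.218 kt.
50.218 × 1.151 ≈ 57.80 mph → 58 mph.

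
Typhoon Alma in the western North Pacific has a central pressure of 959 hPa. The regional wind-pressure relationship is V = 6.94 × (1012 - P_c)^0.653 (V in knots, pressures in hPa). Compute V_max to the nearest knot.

ΔP = 1012 − 959 = 53 hPa.
53^0.653 ≈ 13.364.
V ≈ 6.94 × 13.364 ≈ 92.7 kt.

93 kt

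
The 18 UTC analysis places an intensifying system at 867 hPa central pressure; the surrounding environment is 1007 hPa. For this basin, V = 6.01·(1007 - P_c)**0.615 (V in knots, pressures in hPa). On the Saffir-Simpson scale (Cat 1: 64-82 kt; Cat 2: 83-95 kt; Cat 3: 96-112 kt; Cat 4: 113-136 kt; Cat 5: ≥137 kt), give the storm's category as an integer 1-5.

ΔP = 1007 − 867 = 140 hPa.
V ≈ 6.01 × 140^0.615 = 6.01 × 20.89 ≈ 126 kt.
126 kt falls in the Category 4 band.

4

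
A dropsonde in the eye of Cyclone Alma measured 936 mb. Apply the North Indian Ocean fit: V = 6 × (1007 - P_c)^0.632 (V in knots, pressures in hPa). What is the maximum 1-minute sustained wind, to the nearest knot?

ΔP = 1007 − 936 = 71 mb.
71^0.632 ≈ 14.791.
V ≈ 6 × 14.791 ≈ 88.7 kt.

89 kt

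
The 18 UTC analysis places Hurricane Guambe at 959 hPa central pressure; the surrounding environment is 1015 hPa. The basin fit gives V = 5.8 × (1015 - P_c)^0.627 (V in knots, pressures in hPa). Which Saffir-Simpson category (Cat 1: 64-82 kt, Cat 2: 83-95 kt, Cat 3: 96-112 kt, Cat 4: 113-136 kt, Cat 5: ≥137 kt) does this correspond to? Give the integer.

1

ΔP = 1015 − 959 = 56 hPa.
V ≈ 5.8 × 56^0.627 = 5.8 × 12.48 ≈ 72 kt.
72 kt falls in the Category 1 band.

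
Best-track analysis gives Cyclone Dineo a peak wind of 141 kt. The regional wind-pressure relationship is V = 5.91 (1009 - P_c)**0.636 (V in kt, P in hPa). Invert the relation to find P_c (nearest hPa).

ΔP = (V / 5.91)^(1/0.636) = (141/5.91)^1.572.
141/5.91 = 23.858; 23.858^1.572 ≈ 146.58 hPa.
P_c = 1009 − 146.58 = 862.42 ≈ 862 hPa.

862 hPa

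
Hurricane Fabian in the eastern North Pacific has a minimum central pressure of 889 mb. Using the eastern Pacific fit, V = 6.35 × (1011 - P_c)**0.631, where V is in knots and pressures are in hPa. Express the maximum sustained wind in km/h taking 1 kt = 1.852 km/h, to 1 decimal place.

243.7 km/h

ΔP = 1011 − 889 = 122 mb.
V ≈ 6.35 × 122^0.631 = 6.35 × 20.725 ≈ 131.603 kt.
131.603 × 1.852 ≈ 243.73 km/h → 243.7 km/h.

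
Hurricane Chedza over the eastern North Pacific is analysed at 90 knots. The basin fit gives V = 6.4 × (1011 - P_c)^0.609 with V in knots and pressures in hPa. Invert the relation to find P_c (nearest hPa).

ΔP = (V / 6.4)^(1/0.609) = (90/6.4)^1.642.
90/6.4 = 14.062; 14.062^1.642 ≈ 76.76 hPa.
P_c = 1011 − 76.76 = 934.24 ≈ 934 hPa.

934 hPa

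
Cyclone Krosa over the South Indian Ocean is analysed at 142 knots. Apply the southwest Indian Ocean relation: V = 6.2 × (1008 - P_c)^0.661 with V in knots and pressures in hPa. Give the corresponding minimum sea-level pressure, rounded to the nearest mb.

894 mb

ΔP = (V / 6.2)^(1/0.661) = (142/6.2)^1.513.
142/6.2 = 22.903; 22.903^1.513 ≈ 114.11 mb.
P_c = 1008 − 114.11 = 893.89 ≈ 894 mb.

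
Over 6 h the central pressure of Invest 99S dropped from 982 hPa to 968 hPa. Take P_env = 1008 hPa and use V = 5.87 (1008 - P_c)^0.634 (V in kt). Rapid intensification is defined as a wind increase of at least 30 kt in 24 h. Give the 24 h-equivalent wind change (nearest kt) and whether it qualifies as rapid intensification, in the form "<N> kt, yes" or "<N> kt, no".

58 kt, yes

V₁: ΔP = 26, V ≈ 5.87 × 26^0.634 ≈ 46.32 kt.
V₂: ΔP = 40, V ≈ 5.87 × 40^0.634 ≈ 60.86 kt.
ΔV over 6 h = 14.54 kt → 24 h equivalent = 14.54 × 24/6 ≈ 58.16 kt.
58 kt ≥ 30 kt ⇒ rapid intensification.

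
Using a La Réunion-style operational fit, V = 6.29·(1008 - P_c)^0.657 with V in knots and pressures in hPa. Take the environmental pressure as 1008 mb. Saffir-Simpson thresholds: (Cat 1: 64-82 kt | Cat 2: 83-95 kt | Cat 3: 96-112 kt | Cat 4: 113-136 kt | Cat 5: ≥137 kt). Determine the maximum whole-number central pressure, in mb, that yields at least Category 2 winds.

957 mb

Category 2 begins at V = 83 kt.
Required ΔP = (83/6.29)^(1/0.657) = 13.196^1.522 ≈ 50.74 mb.
P_c ≤ 1008 − 50.74 = 957.26, so the highest integer P_c is 957 mb.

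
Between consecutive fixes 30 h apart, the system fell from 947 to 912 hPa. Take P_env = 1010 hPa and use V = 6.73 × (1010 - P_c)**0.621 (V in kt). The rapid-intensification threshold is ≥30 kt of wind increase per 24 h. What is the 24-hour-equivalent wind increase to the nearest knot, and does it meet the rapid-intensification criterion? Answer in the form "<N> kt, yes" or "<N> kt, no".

22 kt, no

V₁: ΔP = 63, V ≈ 6.73 × 63^0.621 ≈ 88.19 kt.
V₂: ΔP = 98, V ≈ 6.73 × 98^0.621 ≈ 116.03 kt.
ΔV over 30 h = 27.84 kt → 24 h equivalent = 27.84 × 24/30 ≈ 22.27 kt.
22 kt < 30 kt ⇒ not rapid intensification.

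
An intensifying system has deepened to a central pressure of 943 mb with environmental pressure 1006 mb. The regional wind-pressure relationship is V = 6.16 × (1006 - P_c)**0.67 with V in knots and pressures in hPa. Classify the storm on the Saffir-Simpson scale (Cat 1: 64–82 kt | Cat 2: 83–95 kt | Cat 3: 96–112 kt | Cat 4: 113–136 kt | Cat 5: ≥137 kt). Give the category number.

3

ΔP = 1006 − 943 = 63 mb.
V ≈ 6.16 × 63^0.67 = 6.16 × 16.05 ≈ 99 kt.
99 kt falls in the Category 3 band.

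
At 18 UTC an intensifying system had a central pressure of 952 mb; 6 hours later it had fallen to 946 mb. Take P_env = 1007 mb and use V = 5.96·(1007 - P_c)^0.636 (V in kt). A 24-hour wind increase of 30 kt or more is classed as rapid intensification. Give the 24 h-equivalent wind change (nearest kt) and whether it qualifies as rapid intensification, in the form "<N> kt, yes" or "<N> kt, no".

21 kt, no

V₁: ΔP = 55, V ≈ 5.96 × 55^0.636 ≈ 76.23 kt.
V₂: ΔP = 61, V ≈ 5.96 × 61^0.636 ≈ 81.42 kt.
ΔV over 6 h = 5.19 kt → 24 h equivalent = 5.19 × 24/6 ≈ 20.76 kt.
21 kt < 30 kt ⇒ not rapid intensification.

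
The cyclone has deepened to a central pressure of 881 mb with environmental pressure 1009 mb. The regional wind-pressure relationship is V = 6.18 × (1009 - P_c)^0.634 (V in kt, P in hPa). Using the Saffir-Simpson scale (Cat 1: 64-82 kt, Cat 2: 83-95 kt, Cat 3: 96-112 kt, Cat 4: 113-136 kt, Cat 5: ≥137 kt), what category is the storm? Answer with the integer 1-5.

ΔP = 1009 − 881 = 128 mb.
V ≈ 6.18 × 128^0.634 = 6.18 × 21.68 ≈ 134 kt.
134 kt falls in the Category 4 band.

4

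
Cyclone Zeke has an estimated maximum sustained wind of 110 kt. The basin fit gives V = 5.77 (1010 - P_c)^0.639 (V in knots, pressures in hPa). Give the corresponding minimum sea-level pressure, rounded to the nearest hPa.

ΔP = (V / 5.77)^(1/0.639) = (110/5.77)^1.565.
110/5.77 = 19.064; 19.064^1.565 ≈ 100.80 hPa.
P_c = 1010 − 100.80 = 909.20 ≈ 909 hPa.

909 hPa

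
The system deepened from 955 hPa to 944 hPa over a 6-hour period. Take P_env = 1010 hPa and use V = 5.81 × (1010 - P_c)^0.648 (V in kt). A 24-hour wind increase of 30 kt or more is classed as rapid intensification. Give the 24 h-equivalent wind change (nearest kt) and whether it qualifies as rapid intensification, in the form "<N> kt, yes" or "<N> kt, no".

V₁: ΔP = 55, V ≈ 5.81 × 55^0.648 ≈ 77.97 kt.
V₂: ΔP = 66, V ≈ 5.81 × 66^0.648 ≈ 87.75 kt.
ΔV over 6 h = 9.78 kt → 24 h equivalent = 9.78 × 24/6 ≈ 39.12 kt.
39 kt ≥ 30 kt ⇒ rapid intensification.

39 kt, yes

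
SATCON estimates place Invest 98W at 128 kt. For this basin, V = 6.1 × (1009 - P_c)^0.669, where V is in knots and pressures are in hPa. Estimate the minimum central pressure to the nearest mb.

ΔP = (V / 6.1)^(1/0.669) = (128/6.1)^1.495.
128/6.1 = 20.984; 20.984^1.495 ≈ 94.60 mb.
P_c = 1009 − 94.60 = 914.40 ≈ 914 mb.

914 mb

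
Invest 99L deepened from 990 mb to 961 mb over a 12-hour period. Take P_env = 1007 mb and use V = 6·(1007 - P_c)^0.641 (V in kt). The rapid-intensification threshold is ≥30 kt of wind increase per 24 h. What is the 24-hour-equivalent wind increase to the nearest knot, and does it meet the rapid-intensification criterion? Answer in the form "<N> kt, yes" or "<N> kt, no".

66 kt, yes

V₁: ΔP = 17, V ≈ 6 × 17^0.641 ≈ 36.89 kt.
V₂: ΔP = 46, V ≈ 6 × 46^0.641 ≈ 69.82 kt.
ΔV over 12 h = 32.93 kt → 24 h equivalent = 32.93 × 24/12 ≈ 65.86 kt.
66 kt ≥ 30 kt ⇒ rapid intensification.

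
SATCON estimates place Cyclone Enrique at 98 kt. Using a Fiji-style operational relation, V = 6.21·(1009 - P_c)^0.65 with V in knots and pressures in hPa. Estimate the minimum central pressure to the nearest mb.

ΔP = (V / 6.21)^(1/0.65) = (98/6.21)^1.538.
98/6.21 = 15.781; 15.781^1.538 ≈ 69.71 mb.
P_c = 1009 − 69.71 = 939.29 ≈ 939 mb.

939 mb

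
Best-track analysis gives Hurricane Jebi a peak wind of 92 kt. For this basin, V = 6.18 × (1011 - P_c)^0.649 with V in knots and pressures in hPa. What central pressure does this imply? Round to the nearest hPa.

947 hPa

ΔP = (V / 6.18)^(1/0.649) = (92/6.18)^1.541.
92/6.18 = 14.887; 14.887^1.541 ≈ 64.13 hPa.
P_c = 1011 − 64.13 = 946.87 ≈ 947 hPa.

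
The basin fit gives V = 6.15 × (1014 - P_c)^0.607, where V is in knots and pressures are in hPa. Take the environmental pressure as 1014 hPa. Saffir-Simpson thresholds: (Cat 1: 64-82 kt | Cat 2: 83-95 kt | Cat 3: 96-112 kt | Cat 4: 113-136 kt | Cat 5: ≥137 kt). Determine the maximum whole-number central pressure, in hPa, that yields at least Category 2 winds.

Category 2 begins at V = 83 kt.
Required ΔP = (83/6.15)^(1/0.607) = 13.496^1.647 ≈ 72.77 hPa.
P_c ≤ 1014 − 72.77 = 941.23, so the highest integer P_c is 941 hPa.

941 hPa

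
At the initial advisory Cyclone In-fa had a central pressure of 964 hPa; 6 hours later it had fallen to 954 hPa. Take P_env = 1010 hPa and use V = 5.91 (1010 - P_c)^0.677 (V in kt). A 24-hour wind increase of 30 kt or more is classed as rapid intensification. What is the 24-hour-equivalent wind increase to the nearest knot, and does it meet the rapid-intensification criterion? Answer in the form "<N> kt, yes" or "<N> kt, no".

V₁: ΔP = 46, V ≈ 5.91 × 46^0.677 ≈ 78.94 kt.
V₂: ΔP = 56, V ≈ 5.91 × 56^0.677 ≈ 90.18 kt.
ΔV over 6 h = 11.24 kt → 24 h equivalent = 11.24 × 24/6 ≈ 44.96 kt.
45 kt ≥ 30 kt ⇒ rapid intensification.

45 kt, yes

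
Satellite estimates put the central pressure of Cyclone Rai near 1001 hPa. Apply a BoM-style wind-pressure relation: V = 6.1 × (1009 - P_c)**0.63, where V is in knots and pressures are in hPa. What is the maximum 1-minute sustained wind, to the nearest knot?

ΔP = 1009 − 1001 = 8 hPa.
8^0.63 ≈ 3.706.
V ≈ 6.1 × 3.706 ≈ 22.6 kt.

23 kt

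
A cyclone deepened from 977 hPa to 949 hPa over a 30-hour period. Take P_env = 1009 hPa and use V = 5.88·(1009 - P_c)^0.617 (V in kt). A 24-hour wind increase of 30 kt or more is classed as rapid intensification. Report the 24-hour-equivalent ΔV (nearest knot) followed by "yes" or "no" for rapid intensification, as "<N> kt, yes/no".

V₁: ΔP = 32, V ≈ 5.88 × 32^0.617 ≈ 49.89 kt.
V₂: ΔP = 60, V ≈ 5.88 × 60^0.617 ≈ 73.54 kt.
ΔV over 30 h = 23.65 kt → 24 h equivalent = 23.65 × 24/30 ≈ 18.92 kt.
19 kt < 30 kt ⇒ not rapid intensification.

19 kt, no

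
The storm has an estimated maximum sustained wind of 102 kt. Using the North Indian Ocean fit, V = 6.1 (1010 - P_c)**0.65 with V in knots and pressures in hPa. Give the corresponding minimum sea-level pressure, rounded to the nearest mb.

ΔP = (V / 6.1)^(1/0.65) = (102/6.1)^1.538.
102/6.1 = 16.721; 16.721^1.538 ≈ 76.20 mb.
P_c = 1010 − 76.20 = 933.80 ≈ 934 mb.

934 mb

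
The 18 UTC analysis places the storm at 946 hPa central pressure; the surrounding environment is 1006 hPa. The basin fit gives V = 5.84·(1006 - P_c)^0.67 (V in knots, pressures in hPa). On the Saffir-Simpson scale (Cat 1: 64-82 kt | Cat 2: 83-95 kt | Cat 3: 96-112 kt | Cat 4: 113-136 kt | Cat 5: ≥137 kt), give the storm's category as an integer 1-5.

2

ΔP = 1006 − 946 = 60 hPa.
V ≈ 5.84 × 60^0.67 = 5.84 × 15.54 ≈ 91 kt.
91 kt falls in the Category 2 band.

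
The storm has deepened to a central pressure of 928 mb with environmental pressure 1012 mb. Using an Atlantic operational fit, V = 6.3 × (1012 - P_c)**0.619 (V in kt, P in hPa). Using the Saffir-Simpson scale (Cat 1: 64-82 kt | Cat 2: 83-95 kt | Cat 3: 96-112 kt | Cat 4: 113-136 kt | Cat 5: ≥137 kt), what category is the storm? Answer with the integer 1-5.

ΔP = 1012 − 928 = 84 mb.
V ≈ 6.3 × 84^0.619 = 6.3 × 15.53 ≈ 98 kt.
98 kt falls in the Category 3 band.

3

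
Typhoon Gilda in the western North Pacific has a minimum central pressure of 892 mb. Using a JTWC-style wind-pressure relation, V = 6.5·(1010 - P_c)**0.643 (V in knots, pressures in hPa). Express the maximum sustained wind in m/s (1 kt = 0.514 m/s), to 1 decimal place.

ΔP = 1010 − 892 = 118 mb.
V ≈ 6.5 × 118^0.643 = 6.5 × 21.489 ≈ 139.680 kt.
139.680 × 0.514 ≈ 71.80 m/s → 71.8 m/s.

71.8 m/s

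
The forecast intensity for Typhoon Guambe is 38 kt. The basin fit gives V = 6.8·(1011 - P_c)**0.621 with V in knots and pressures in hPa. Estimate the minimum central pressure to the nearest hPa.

995 hPa

ΔP = (V / 6.8)^(1/0.621) = (38/6.8)^1.610.
38/6.8 = 5.588; 5.588^1.610 ≈ 15.97 hPa.
P_c = 1011 − 15.97 = 995.03 ≈ 995 hPa.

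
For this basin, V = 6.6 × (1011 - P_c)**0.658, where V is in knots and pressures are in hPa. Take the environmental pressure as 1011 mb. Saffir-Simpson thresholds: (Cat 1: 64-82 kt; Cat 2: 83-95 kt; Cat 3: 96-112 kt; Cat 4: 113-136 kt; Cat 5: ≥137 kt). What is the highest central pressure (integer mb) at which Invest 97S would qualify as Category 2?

964 mb

Category 2 begins at V = 83 kt.
Required ΔP = (83/6.6)^(1/0.658) = 12.576^1.520 ≈ 46.88 mb.
P_c ≤ 1011 − 46.88 = 964.12, so the highest integer P_c is 964 mb.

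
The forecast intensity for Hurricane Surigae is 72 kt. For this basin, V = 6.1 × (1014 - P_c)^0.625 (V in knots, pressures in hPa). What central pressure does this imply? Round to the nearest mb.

ΔP = (V / 6.1)^(1/0.625) = (72/6.1)^1.600.
72/6.1 = 11.803; 11.803^1.600 ≈ 51.90 mb.
P_c = 1014 − 51.90 = 962.10 ≈ 962 mb.

962 mb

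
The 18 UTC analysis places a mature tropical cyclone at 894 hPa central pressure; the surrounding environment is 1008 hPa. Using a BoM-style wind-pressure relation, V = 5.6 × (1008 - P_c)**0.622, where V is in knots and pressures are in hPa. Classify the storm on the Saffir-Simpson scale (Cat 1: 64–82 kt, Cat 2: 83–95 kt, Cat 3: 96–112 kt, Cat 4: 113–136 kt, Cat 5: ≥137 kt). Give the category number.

ΔP = 1008 − 894 = 114 hPa.
V ≈ 5.6 × 114^0.622 = 5.6 × 19.03 ≈ 107 kt.
107 kt falls in the Category 3 band.

3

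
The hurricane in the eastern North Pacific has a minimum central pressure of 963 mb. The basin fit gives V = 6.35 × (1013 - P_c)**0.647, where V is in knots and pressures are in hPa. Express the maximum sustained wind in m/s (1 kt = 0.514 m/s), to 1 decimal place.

ΔP = 1013 − 963 = 50 mb.
V ≈ 6.35 × 50^0.647 = 6.35 × 12.567 ≈ 79.801 kt.
79.801 × 0.514 ≈ 41.02 m/s → 41.0 m/s.

41.0 m/s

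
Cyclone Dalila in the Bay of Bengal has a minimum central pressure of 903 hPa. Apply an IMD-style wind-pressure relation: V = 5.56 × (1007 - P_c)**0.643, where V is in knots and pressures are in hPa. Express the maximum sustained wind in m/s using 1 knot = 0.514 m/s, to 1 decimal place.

ΔP = 1007 − 903 = 104 hPa.
V ≈ 5.56 × 104^0.643 = 5.56 × 19.813 ≈ 110.161 kt.
110.161 × 0.514 ≈ 56.62 m/s → 56.6 m/s.

56.6 m/s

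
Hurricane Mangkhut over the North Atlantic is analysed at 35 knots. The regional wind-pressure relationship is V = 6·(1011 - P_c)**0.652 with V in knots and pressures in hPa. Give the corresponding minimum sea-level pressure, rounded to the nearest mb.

ΔP = (V / 6)^(1/0.652) = (35/6)^1.534.
35/6 = 5.833; 5.833^1.534 ≈ 14.95 mb.
P_c = 1011 − 14.95 = 996.05 ≈ 996 mb.

996 mb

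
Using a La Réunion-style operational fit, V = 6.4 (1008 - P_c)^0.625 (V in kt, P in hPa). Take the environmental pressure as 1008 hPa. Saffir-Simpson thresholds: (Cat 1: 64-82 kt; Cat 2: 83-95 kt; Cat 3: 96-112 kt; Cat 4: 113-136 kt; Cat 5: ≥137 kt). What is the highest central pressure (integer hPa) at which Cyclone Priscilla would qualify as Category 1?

968 hPa

Category 1 begins at V = 64 kt.
Required ΔP = (64/6.4)^(1/0.625) = 10.000^1.600 ≈ 39.81 hPa.
P_c ≤ 1008 − 39.81 = 968.19, so the highest integer P_c is 968 hPa.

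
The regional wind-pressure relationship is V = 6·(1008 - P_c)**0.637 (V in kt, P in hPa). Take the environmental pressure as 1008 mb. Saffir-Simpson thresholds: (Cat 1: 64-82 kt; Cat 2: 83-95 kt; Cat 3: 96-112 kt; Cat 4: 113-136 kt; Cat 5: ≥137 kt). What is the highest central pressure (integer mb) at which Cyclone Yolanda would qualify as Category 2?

Category 2 begins at V = 83 kt.
Required ΔP = (83/6)^(1/0.637) = 13.833^1.570 ≈ 61.82 mb.
P_c ≤ 1008 − 61.82 = 946.18, so the highest integer P_c is 946 mb.

946 mb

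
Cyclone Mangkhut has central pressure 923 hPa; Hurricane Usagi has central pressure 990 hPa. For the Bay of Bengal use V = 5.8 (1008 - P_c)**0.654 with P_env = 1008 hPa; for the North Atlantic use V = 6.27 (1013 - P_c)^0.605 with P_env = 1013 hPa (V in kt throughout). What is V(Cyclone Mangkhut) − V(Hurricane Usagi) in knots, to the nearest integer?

64 kt

Cyclone Mangkhut: ΔP = 85; V ≈ 5.8 × 85^0.654 ≈ 105.99 kt.
Hurricane Usagi: ΔP = 23; V ≈ 6.27 × 23^0.605 ≈ 41.79 kt.
Difference ≈ 105.99 − 41.79 = 64.20 → 64 kt.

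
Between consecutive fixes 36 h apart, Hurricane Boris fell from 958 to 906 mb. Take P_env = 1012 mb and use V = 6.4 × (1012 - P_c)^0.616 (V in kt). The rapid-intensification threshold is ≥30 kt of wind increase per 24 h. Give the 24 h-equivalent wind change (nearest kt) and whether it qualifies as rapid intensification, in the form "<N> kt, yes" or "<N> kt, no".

26 kt, no

V₁: ΔP = 54, V ≈ 6.4 × 54^0.616 ≈ 74.70 kt.
V₂: ΔP = 106, V ≈ 6.4 × 106^0.616 ≈ 113.18 kt.
ΔV over 36 h = 38.48 kt → 24 h equivalent = 38.48 × 24/36 ≈ 25.65 kt.
26 kt < 30 kt ⇒ not rapid intensification.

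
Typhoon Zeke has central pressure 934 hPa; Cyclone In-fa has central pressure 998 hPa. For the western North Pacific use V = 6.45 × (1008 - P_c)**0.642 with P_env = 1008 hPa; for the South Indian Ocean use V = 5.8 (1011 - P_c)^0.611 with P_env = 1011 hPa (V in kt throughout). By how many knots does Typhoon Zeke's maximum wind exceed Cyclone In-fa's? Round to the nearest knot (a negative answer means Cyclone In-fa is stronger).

Typhoon Zeke: ΔP = 74; V ≈ 6.45 × 74^0.642 ≈ 102.24 kt.
Cyclone In-fa: ΔP = 13; V ≈ 5.8 × 13^0.611 ≈ 27.80 kt.
Difference ≈ 102.24 − 27.80 = 74.44 → 74 kt.

74 kt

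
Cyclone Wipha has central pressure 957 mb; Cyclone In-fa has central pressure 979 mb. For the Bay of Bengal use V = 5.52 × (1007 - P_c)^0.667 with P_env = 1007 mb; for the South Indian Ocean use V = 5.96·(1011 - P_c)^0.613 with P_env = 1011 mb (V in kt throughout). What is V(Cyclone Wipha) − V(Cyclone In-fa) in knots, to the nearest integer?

25 kt

Cyclone Wipha: ΔP = 50; V ≈ 5.52 × 50^0.667 ≈ 75.02 kt.
Cyclone In-fa: ΔP = 32; V ≈ 5.96 × 32^0.613 ≈ 49.88 kt.
Difference ≈ 75.02 − 49.88 = 25.14 → 25 kt.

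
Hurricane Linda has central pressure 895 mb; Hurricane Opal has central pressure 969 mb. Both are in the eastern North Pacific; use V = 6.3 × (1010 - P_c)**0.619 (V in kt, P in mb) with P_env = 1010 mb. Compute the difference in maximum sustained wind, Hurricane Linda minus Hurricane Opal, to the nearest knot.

56 kt

Hurricane Linda: ΔP = 115; V ≈ 6.3 × 115^0.619 ≈ 118.83 kt.
Hurricane Opal: ΔP = 41; V ≈ 6.3 × 41^0.619 ≈ 62.76 kt.
Difference ≈ 118.83 − 62.76 = 56.07 → 56 kt.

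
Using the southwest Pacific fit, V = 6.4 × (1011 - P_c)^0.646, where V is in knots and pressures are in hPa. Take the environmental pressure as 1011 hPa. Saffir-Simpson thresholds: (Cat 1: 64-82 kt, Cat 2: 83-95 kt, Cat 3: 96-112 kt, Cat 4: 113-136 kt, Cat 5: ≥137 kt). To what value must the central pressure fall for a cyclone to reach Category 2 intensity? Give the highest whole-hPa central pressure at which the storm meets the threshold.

Category 2 begins at V = 83 kt.
Required ΔP = (83/6.4)^(1/0.646) = 12.969^1.548 ≈ 52.81 hPa.
P_c ≤ 1011 − 52.81 = 958.19, so the highest integer P_c is 958 hPa.

958 hPa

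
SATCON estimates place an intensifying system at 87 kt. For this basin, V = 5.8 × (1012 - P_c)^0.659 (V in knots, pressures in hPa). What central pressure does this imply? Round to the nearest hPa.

951 hPa

ΔP = (V / 5.8)^(1/0.659) = (87/5.8)^1.517.
87/5.8 = 15.000; 15.000^1.517 ≈ 60.91 hPa.
P_c = 1012 − 60.91 = 951.09 ≈ 951 hPa.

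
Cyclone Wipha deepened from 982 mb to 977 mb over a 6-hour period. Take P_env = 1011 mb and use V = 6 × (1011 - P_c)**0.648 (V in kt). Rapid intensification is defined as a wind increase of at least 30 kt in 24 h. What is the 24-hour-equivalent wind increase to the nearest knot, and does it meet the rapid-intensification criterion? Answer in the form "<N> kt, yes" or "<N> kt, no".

23 kt, no

V₁: ΔP = 29, V ≈ 6 × 29^0.648 ≈ 53.18 kt.
V₂: ΔP = 34, V ≈ 6 × 34^0.648 ≈ 58.96 kt.
ΔV over 6 h = 5.78 kt → 24 h equivalent = 5.78 × 24/6 ≈ 23.12 kt.
23 kt < 30 kt ⇒ not rapid intensification.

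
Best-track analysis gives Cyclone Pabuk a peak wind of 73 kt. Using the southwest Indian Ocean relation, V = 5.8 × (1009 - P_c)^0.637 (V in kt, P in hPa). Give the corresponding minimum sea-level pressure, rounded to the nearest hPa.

ΔP = (V / 5.8)^(1/0.637) = (73/5.8)^1.570.
73/5.8 = 12.586; 12.586^1.570 ≈ 53.29 hPa.
P_c = 1009 − 53.29 = 955.71 ≈ 956 hPa.

956 hPa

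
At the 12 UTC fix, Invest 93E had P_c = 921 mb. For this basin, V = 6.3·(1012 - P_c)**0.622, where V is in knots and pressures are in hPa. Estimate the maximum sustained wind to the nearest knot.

ΔP = 1012 − 921 = 91 mb.
91^0.622 ≈ 16.540.
V ≈ 6.3 × 16.540 ≈ 104.2 kt.

104 kt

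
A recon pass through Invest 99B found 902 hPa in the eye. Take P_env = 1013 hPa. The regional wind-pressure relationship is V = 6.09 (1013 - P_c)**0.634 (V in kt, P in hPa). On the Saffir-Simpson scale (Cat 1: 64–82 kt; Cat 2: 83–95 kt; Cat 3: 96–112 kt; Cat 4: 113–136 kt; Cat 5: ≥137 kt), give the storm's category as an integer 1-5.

ΔP = 1013 − 902 = 111 hPa.
V ≈ 6.09 × 111^0.634 = 6.09 × 19.80 ≈ 121 kt.
121 kt falls in the Category 4 band.

4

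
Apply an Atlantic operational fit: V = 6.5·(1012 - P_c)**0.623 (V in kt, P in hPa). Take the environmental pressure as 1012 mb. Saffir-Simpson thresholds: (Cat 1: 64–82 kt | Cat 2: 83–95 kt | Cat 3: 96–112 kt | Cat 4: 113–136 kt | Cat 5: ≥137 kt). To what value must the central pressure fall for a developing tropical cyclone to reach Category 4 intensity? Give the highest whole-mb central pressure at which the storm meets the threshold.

Category 4 begins at V = 113 kt.
Required ΔP = (113/6.5)^(1/0.623) = 17.385^1.605 ≈ 97.87 mb.
P_c ≤ 1012 − 97.87 = 914.13, so the highest integer P_c is 914 mb.

914 mb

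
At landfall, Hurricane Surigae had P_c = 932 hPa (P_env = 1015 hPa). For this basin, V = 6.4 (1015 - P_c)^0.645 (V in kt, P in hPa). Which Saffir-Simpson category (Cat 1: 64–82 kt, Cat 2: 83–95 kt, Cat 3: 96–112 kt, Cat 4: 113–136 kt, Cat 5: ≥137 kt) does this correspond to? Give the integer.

3

ΔP = 1015 − 932 = 83 hPa.
V ≈ 6.4 × 83^0.645 = 6.4 × 17.29 ≈ 111 kt.
111 kt falls in the Category 3 band.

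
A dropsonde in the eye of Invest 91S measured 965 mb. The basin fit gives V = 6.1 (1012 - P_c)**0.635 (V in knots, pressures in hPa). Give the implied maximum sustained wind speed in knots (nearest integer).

ΔP = 1012 − 965 = 47 mb.
47^0.635 ≈ 11.529.
V ≈ 6.1 × 11.529 ≈ 70.3 kt.

70 kt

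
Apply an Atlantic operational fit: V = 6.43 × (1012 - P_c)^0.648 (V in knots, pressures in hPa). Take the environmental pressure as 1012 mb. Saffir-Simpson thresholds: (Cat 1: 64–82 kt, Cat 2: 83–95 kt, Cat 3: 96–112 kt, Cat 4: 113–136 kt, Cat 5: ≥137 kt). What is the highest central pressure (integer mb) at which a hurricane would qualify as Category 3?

947 mb

Category 3 begins at V = 96 kt.
Required ΔP = (96/6.43)^(1/0.648) = 14.930^1.543 ≈ 64.84 mb.
P_c ≤ 1012 − 64.84 = 947.16, so the highest integer P_c is 947 mb.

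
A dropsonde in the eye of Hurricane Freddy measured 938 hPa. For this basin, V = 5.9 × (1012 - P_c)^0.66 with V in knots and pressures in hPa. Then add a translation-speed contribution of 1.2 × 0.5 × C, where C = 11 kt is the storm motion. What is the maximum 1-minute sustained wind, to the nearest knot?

ΔP = 1012 − 938 = 74 hPa.
74^0.66 ≈ 17.127.
V ≈ 5.9 × 17.127 ≈ 101.1 kt.
Translation term: 1.2 × 0.5 × 11 = 6.6 kt.
Corrected V ≈ 107.7 kt → 108 kt.

108 kt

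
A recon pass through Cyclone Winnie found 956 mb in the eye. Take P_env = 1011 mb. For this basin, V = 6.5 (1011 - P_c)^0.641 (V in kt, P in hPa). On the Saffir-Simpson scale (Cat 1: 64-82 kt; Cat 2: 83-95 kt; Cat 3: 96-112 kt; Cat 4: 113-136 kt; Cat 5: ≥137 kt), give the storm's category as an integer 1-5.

ΔP = 1011 − 956 = 55 mb.
V ≈ 6.5 × 55^0.641 = 6.5 × 13.05 ≈ 85 kt.
85 kt falls in the Category 2 band.

2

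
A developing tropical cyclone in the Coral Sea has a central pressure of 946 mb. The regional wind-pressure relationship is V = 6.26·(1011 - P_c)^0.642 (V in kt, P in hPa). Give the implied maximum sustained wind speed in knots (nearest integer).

ΔP = 1011 − 946 = 65 mb.
65^0.642 ≈ 14.584.
V ≈ 6.26 × 14.584 ≈ 91.3 kt.

91 kt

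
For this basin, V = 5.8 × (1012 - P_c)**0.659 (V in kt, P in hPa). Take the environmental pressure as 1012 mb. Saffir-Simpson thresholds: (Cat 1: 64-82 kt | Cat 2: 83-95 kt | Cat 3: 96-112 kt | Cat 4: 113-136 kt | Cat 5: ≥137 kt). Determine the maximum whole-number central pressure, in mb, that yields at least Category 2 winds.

Category 2 begins at V = 83 kt.
Required ΔP = (83/5.8)^(1/0.659) = 14.310^1.517 ≈ 56.71 mb.
P_c ≤ 1012 − 56.71 = 955.29, so the highest integer P_c is 955 mb.

955 mb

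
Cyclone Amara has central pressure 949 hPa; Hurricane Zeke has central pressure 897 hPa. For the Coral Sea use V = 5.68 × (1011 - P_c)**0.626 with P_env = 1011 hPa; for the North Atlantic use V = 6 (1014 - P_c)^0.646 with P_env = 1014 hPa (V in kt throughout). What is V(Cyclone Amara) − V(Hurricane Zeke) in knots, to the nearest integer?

Cyclone Amara: ΔP = 62; V ≈ 5.68 × 62^0.626 ≈ 75.23 kt.
Hurricane Zeke: ΔP = 117; V ≈ 6 × 117^0.646 ≈ 130.08 kt.
Difference ≈ 75.23 − 130.08 = -54.85 → -55 kt.

-55 kt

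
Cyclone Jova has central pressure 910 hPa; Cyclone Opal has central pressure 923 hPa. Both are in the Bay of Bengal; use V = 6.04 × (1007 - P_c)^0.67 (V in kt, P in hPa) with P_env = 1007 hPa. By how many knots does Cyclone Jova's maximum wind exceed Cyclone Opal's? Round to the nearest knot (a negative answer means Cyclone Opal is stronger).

Cyclone Jova: ΔP = 97; V ≈ 6.04 × 97^0.67 ≈ 129.47 kt.
Cyclone Opal: ΔP = 84; V ≈ 6.04 × 84^0.67 ≈ 117.57 kt.
Difference ≈ 129.47 − 117.57 = 11.90 → 12 kt.

12 kt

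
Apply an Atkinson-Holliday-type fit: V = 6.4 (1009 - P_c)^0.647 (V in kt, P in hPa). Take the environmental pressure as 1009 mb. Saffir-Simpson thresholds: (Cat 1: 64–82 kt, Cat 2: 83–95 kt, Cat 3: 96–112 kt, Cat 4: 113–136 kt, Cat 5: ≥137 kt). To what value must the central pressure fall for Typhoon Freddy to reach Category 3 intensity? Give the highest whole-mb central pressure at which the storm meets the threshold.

943 mb

Category 3 begins at V = 96 kt.
Required ΔP = (96/6.4)^(1/0.647) = 15.000^1.546 ≈ 65.73 mb.
P_c ≤ 1009 − 65.73 = 943.27, so the highest integer P_c is 943 mb.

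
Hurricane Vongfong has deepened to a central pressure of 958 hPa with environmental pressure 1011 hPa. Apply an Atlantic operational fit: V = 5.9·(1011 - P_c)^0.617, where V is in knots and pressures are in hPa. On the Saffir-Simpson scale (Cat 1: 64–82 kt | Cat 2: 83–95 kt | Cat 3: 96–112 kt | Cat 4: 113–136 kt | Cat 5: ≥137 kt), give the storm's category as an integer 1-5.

ΔP = 1011 − 958 = 53 hPa.
V ≈ 5.9 × 53^0.617 = 5.9 × 11.58 ≈ 68 kt.
68 kt falls in the Category 1 band.

1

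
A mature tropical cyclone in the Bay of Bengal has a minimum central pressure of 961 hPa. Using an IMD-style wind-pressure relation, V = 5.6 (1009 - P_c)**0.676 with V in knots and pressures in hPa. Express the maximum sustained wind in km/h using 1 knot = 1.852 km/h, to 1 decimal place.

142.0 km/h

ΔP = 1009 − 961 = 48 hPa.
V ≈ 5.6 × 48^0.676 = 5.6 × 13.694 ≈ 76.684 kt.
76.684 × 1.852 ≈ 142.02 km/h → 142.0 km/h.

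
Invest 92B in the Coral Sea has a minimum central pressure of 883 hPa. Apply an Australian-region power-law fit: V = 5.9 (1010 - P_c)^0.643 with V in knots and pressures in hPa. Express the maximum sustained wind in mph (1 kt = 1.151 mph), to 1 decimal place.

153.0 mph

ΔP = 1010 − 883 = 127 hPa.
V ≈ 5.9 × 127^0.643 = 5.9 × 22.529 ≈ 132.922 kt.
132.922 × 1.151 ≈ 152.99 mph → 153.0 mph.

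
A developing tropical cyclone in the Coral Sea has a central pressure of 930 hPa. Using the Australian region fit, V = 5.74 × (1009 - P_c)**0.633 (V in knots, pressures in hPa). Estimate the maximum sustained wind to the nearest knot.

91 kt

ΔP = 1009 − 930 = 79 hPa.
79^0.633 ≈ 15.893.
V ≈ 5.74 × 15.893 ≈ 91.2 kt.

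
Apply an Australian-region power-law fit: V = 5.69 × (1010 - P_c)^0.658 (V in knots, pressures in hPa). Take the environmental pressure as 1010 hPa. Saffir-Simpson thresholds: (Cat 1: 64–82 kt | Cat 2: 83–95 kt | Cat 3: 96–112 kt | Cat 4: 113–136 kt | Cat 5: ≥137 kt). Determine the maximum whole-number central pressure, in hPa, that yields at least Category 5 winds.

884 hPa

Category 5 begins at V = 137 kt.
Required ΔP = (137/5.69)^(1/0.658) = 24.077^1.520 ≈ 125.81 hPa.
P_c ≤ 1010 − 125.81 = 884.19, so the highest integer P_c is 884 hPa.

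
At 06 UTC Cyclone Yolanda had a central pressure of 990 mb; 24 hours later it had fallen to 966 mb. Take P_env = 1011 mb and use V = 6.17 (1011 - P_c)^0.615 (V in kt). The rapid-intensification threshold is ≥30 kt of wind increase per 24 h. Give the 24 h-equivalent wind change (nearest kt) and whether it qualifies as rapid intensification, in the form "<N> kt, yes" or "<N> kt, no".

24 kt, no

V₁: ΔP = 21, V ≈ 6.17 × 21^0.615 ≈ 40.13 kt.
V₂: ΔP = 45, V ≈ 6.17 × 45^0.615 ≈ 64.12 kt.
ΔV over 24 h = 23.99 kt → 24 h equivalent = 23.99 × 24/24 ≈ 23.99 kt.
24 kt < 30 kt ⇒ not rapid intensification.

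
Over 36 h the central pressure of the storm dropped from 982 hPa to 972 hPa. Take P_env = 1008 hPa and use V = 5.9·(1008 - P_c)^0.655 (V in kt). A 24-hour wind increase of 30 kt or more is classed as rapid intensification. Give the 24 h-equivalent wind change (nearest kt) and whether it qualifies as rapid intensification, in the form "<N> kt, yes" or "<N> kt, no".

8 kt, no

V₁: ΔP = 26, V ≈ 5.9 × 26^0.655 ≈ 49.85 kt.
V₂: ΔP = 36, V ≈ 5.9 × 36^0.655 ≈ 61.69 kt.
ΔV over 36 h = 11.84 kt → 24 h equivalent = 11.84 × 24/36 ≈ 7.89 kt.
8 kt < 30 kt ⇒ not rapid intensification.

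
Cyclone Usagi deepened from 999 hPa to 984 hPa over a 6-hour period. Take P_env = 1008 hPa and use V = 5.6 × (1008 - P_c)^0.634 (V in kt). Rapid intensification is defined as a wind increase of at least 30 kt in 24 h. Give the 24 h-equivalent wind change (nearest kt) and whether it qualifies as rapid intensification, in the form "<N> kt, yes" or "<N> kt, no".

78 kt, yes

V₁: ΔP = 9, V ≈ 5.6 × 9^0.634 ≈ 22.55 kt.
V₂: ΔP = 24, V ≈ 5.6 × 24^0.634 ≈ 42.00 kt.
ΔV over 6 h = 19.45 kt → 24 h equivalent = 19.45 × 24/6 ≈ 77.80 kt.
78 kt ≥ 30 kt ⇒ rapid intensification.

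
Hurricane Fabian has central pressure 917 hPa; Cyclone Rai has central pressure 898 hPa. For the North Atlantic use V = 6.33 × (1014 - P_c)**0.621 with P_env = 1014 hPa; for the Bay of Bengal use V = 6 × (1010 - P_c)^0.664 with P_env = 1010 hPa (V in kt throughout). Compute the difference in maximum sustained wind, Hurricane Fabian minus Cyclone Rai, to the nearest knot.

-29 kt

Hurricane Fabian: ΔP = 97; V ≈ 6.33 × 97^0.621 ≈ 108.44 kt.
Cyclone Rai: ΔP = 112; V ≈ 6 × 112^0.664 ≈ 137.67 kt.
Difference ≈ 108.44 − 137.67 = -29.23 → -29 kt.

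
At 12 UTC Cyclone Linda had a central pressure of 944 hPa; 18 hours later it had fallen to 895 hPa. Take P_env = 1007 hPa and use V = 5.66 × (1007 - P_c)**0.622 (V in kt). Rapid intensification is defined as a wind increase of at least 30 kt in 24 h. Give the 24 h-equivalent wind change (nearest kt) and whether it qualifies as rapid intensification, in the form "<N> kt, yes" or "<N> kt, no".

V₁: ΔP = 63, V ≈ 5.66 × 63^0.622 ≈ 74.47 kt.
V₂: ΔP = 112, V ≈ 5.66 × 112^0.622 ≈ 106.52 kt.
ΔV over 18 h = 32.05 kt → 24 h equivalent = 32.05 × 24/18 ≈ 42.73 kt.
43 kt ≥ 30 kt ⇒ rapid intensification.

43 kt, yes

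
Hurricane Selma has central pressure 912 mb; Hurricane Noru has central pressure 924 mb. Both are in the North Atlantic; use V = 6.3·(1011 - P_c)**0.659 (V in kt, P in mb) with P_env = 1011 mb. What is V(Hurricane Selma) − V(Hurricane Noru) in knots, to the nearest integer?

11 kt

Hurricane Selma: ΔP = 99; V ≈ 6.3 × 99^0.659 ≈ 130.16 kt.
Hurricane Noru: ΔP = 87; V ≈ 6.3 × 87^0.659 ≈ 119.53 kt.
Difference ≈ 130.16 − 119.53 = 10.63 → 11 kt.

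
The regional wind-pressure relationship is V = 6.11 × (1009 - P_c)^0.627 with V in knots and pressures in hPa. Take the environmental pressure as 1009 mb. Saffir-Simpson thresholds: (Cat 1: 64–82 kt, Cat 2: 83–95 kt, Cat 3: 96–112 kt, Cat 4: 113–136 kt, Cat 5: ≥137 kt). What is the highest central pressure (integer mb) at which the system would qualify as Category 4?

Category 4 begins at V = 113 kt.
Required ΔP = (113/6.11)^(1/0.627) = 18.494^1.595 ≈ 104.90 mb.
P_c ≤ 1009 − 104.90 = 904.10, so the highest integer P_c is 904 mb.

904 mb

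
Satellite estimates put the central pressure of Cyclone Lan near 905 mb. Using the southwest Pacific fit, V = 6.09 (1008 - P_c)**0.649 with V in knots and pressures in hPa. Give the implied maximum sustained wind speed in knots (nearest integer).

123 kt

ΔP = 1008 − 905 = 103 mb.
103^0.649 ≈ 20.246.
V ≈ 6.09 × 20.246 ≈ 123.3 kt.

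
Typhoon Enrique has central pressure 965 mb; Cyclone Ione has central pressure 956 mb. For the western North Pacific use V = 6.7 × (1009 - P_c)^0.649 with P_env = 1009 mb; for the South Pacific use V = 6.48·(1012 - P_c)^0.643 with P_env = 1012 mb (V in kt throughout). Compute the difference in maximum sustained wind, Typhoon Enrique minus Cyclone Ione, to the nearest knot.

Typhoon Enrique: ΔP = 44; V ≈ 6.7 × 44^0.649 ≈ 78.10 kt.
Cyclone Ione: ΔP = 56; V ≈ 6.48 × 56^0.643 ≈ 86.23 kt.
Difference ≈ 78.10 − 86.23 = -8.13 → -8 kt.

-8 kt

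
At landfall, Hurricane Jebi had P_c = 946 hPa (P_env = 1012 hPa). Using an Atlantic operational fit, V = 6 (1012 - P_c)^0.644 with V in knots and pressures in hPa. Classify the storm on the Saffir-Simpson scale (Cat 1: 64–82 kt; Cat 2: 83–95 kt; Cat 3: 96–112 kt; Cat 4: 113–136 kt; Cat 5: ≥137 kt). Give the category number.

ΔP = 1012 − 946 = 66 hPa.
V ≈ 6 × 66^0.644 = 6 × 14.85 ≈ 89 kt.
89 kt falls in the Category 2 band.

2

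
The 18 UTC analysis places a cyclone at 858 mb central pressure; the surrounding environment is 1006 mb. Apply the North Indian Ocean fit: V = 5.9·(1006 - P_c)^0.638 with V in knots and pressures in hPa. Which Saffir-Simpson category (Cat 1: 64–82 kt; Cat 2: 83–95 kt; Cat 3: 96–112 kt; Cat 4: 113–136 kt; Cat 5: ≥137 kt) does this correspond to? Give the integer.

5

ΔP = 1006 − 858 = 148 mb.
V ≈ 5.9 × 148^0.638 = 5.9 × 24.25 ≈ 143 kt.
143 kt falls in the Category 5 band.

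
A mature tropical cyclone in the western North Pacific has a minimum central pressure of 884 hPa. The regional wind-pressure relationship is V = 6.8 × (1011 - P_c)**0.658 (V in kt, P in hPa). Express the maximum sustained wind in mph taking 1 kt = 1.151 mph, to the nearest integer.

ΔP = 1011 − 884 = 127 hPa.
V ≈ 6.8 × 127^0.658 = 6.8 × 24.227 ≈ 164.745 kt.
164.745 × 1.151 ≈ 189.62 mph → 190 mph.

190 mph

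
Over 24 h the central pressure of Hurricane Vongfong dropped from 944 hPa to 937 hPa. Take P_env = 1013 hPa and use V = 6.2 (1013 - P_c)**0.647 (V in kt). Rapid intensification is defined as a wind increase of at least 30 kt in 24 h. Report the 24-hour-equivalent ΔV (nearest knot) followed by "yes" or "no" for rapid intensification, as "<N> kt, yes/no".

V₁: ΔP = 69, V ≈ 6.2 × 69^0.647 ≈ 95.97 kt.
V₂: ΔP = 76, V ≈ 6.2 × 76^0.647 ≈ 102.16 kt.
ΔV over 24 h = 6.19 kt → 24 h equivalent = 6.19 × 24/24 ≈ 6.19 kt.
6 kt < 30 kt ⇒ not rapid intensification.

6 kt, no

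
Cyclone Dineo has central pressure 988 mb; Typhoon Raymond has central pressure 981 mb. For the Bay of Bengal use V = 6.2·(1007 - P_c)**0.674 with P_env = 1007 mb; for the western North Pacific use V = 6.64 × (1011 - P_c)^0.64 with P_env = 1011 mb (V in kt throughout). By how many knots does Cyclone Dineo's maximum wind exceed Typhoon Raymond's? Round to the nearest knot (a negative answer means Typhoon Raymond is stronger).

-13 kt

Cyclone Dineo: ΔP = 19; V ≈ 6.2 × 19^0.674 ≈ 45.11 kt.
Typhoon Raymond: ΔP = 30; V ≈ 6.64 × 30^0.64 ≈ 58.55 kt.
Difference ≈ 45.11 − 58.55 = -13.44 → -13 kt.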